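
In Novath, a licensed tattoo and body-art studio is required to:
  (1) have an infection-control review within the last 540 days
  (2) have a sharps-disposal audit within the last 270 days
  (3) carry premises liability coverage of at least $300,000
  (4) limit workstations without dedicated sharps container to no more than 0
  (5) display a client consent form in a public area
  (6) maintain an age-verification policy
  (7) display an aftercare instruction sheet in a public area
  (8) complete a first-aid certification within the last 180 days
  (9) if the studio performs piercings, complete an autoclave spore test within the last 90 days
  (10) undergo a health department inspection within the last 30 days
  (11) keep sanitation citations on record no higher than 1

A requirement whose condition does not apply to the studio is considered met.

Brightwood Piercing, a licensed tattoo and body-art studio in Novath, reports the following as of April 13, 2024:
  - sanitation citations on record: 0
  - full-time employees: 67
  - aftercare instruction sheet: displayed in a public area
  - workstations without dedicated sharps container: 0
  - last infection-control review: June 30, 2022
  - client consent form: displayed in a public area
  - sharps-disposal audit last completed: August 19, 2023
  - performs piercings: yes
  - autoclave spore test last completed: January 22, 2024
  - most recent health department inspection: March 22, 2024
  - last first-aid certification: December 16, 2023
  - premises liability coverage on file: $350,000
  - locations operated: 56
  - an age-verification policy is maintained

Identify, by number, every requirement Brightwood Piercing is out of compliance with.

1

1. infection-control review 653 days ago vs limit 540 → not met
2. sharps-disposal audit 238 days ago vs limit 270 → met
3. premises liability coverage $350,000 ≥ $300,000 → met
4. workstations without dedicated sharps container 0 ≤ 0 → met
5. client consent form present → met
6. age-verification policy present → met
7. aftercare instruction sheet present → met
8. first-aid certification 119 days ago vs limit 180 → met
9. condition 'performs piercings' holds; autoclave spore test 82 days ago vs limit 90 → met
10. health department inspection 22 days ago vs limit 30 → met
11. sanitation citations on record 0 ≤ 1 → met
Not met: 1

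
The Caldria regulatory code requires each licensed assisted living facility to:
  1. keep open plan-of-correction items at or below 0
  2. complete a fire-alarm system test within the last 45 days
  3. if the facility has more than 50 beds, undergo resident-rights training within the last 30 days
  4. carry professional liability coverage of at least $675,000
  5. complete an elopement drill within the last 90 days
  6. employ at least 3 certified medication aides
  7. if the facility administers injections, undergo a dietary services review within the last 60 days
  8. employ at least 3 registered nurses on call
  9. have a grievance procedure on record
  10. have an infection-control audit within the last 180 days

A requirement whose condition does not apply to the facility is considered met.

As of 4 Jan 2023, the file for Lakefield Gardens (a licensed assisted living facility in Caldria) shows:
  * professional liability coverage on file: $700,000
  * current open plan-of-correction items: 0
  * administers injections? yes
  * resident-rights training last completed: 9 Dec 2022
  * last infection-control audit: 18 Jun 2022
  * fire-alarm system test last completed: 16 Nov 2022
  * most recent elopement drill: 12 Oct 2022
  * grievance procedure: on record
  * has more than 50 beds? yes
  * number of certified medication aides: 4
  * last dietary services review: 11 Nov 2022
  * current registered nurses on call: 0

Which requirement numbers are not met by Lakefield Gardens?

1. open plan-of-correction items 0 ≤ 0 → met
2. fire-alarm system test 49 days ago vs limit 45 → not met
3. condition 'has more than 50 beds' holds; resident-rights training 26 days ago vs limit 30 → met
4. professional liability coverage $700,000 ≥ $675,000 → met
5. elopement drill 84 days ago vs limit 90 → met
6. certified medication aides 4 ≥ 3 → met
7. condition 'administers injections' holds; dietary services review 54 days ago vs limit 60 → met
8. registered nurses on call 0 < 3 → not met
9. grievance procedure present → met
10. infection-control audit 200 days ago vs limit 180 → not met
Not met: 2, 8, 10

2, 8, 10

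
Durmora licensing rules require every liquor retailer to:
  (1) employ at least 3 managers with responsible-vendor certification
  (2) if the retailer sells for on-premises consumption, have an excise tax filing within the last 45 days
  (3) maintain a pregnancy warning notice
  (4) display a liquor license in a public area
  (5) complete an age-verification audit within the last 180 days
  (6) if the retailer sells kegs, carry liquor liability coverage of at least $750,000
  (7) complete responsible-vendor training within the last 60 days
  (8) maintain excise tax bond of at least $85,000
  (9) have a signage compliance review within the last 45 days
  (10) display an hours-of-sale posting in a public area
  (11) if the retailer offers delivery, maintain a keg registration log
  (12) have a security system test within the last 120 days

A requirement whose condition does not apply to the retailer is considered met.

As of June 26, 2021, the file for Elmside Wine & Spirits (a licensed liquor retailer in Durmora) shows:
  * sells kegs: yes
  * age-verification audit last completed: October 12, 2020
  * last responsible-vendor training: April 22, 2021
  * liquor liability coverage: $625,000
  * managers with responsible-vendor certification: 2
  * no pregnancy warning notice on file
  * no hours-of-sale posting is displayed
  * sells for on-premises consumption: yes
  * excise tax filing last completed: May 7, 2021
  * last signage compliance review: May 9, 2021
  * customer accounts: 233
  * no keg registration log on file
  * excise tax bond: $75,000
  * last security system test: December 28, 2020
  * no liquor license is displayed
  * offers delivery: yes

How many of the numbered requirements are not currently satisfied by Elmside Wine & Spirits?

1. managers with responsible-vendor certification 2 < 3 → not met
2. condition 'sells for on-premises consumption' holds; excise tax filing 50 days ago vs limit 45 → not met
3. pregnancy warning notice absent → not met
4. liquor license absent → not met
5. age-verification audit 257 days ago vs limit 180 → not met
6. condition 'sells kegs' holds; liquor liability coverage $625,000 < $750,000 → not met
7. responsible-vendor training 65 days ago vs limit 60 → not met
8. excise tax bond $75,000 < $85,000 → not met
9. signage compliance review 48 days ago vs limit 45 → not met
10. hours-of-sale posting absent → not met
11. condition 'offers delivery' holds; keg registration log absent → not met
12. security system test 180 days ago vs limit 120 → not met
Not met: 12 of 12

12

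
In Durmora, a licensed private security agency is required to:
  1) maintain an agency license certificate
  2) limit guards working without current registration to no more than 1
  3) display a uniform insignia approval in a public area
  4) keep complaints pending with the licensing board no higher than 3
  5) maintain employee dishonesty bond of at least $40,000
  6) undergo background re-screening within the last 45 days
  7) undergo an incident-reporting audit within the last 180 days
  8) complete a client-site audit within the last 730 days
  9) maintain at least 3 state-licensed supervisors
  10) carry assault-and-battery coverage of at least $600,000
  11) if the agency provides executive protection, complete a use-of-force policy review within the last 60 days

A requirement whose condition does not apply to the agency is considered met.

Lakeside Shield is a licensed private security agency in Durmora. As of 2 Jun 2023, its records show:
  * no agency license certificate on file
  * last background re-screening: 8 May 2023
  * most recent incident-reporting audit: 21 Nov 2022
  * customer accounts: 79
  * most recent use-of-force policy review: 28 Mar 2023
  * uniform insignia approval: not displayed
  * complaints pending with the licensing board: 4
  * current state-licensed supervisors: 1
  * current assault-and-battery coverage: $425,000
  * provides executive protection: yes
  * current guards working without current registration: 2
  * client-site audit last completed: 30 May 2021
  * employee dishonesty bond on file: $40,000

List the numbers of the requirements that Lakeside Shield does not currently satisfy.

1. agency license certificate absent → not met
2. guards working without current registration 2 > 1 → not met
3. uniform insignia approval absent → not met
4. complaints pending with the licensing board 4 > 3 → not met
5. employee dishonesty bond $40,000 ≥ $40,000 → met
6. background re-screening 25 days ago vs limit 45 → met
7. incident-reporting audit 193 days ago vs limit 180 → not met
8. client-site audit 733 days ago vs limit 730 → not met
9. state-licensed supervisors 1 < 3 → not met
10. assault-and-battery coverage $425,000 < $600,000 → not met
11. condition 'provides executive protection' holds; use-of-force policy review 66 days ago vs limit 60 → not met
Not met: 1, 2, 3, 4, 7, 8, 9, 10, 11

1, 2, 3, 4, 7, 8, 9, 10, 11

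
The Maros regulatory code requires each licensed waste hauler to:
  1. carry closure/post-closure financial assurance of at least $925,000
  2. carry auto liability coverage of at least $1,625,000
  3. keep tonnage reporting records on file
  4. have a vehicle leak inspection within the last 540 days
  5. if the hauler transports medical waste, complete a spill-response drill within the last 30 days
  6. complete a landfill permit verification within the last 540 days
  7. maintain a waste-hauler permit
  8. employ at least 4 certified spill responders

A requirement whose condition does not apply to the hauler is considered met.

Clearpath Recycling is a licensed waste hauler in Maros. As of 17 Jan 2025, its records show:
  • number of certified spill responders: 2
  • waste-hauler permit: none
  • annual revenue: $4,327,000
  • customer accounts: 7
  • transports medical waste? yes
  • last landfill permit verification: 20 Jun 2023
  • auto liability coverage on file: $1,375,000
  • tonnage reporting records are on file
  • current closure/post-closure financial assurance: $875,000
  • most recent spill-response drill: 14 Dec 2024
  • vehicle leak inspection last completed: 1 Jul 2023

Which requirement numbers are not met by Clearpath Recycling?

1. closure/post-closure financial assurance $875,000 < $925,000 → not met
2. auto liability coverage $1,375,000 < $1,625,000 → not met
3. tonnage reporting records present → met
4. vehicle leak inspection 566 days ago vs limit 540 → not met
5. condition 'transports medical waste' holds; spill-response drill 34 days ago vs limit 30 → not met
6. landfill permit verification 577 days ago vs limit 540 → not met
7. waste-hauler permit absent → not met
8. certified spill responders 2 < 4 → not met
Not met: 1, 2, 4, 5, 6, 7, 8

1, 2, 4, 5, 6, 7, 8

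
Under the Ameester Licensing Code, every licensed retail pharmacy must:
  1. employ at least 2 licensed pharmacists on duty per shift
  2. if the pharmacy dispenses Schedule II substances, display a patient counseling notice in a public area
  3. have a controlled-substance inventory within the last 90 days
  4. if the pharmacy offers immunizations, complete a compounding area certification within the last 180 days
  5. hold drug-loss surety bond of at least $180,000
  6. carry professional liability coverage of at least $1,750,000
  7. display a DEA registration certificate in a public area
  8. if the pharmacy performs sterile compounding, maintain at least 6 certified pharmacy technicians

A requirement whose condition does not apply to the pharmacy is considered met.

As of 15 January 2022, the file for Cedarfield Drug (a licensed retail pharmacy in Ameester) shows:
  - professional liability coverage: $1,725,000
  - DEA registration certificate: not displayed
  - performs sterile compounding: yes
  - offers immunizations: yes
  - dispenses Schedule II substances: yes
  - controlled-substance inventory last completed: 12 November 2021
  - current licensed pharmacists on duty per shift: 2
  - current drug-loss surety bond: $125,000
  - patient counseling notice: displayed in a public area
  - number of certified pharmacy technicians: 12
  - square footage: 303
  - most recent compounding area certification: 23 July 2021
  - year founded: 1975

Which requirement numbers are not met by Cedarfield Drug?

1. licensed pharmacists on duty per shift 2 ≥ 2 → met
2. condition 'dispenses Schedule II substances' holds; patient counseling notice present → met
3. controlled-substance inventory 64 days ago vs limit 90 → met
4. condition 'offers immunizations' holds; compounding area certification 176 days ago vs limit 180 → met
5. drug-loss surety bond $125,000 < $180,000 → not met
6. professional liability coverage $1,725,000 < $1,750,000 → not met
7. DEA registration certificate absent → not met
8. condition 'performs sterile compounding' holds; certified pharmacy technicians 12 ≥ 6 → met
Not met: 5, 6, 7

5, 6, 7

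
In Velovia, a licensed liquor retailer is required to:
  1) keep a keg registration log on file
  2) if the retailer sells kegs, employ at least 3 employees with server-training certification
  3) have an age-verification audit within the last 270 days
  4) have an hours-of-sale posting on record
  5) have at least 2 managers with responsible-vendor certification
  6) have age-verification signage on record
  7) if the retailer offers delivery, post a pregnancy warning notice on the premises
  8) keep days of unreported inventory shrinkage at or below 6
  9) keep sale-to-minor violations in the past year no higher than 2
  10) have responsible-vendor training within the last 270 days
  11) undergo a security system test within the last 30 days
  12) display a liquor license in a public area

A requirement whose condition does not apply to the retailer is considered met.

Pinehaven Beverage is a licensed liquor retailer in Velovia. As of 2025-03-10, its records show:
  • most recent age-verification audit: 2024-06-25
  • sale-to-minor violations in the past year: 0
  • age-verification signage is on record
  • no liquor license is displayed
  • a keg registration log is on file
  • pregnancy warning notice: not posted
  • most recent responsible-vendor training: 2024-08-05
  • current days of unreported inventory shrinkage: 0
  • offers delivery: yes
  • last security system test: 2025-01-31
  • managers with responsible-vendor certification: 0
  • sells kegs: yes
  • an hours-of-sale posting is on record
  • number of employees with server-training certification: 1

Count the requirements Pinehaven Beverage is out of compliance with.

5

1. keg registration log present → met
2. condition 'sells kegs' holds; employees with server-training certification 1 < 3 → not met
3. age-verification audit 258 days ago vs limit 270 → met
4. hours-of-sale posting present → met
5. managers with responsible-vendor certification 0 < 2 → not met
6. age-verification signage present → met
7. condition 'offers delivery' holds; pregnancy warning notice absent → not met
8. days of unreported inventory shrinkage 0 ≤ 6 → met
9. sale-to-minor violations in the past year 0 ≤ 2 → met
10. responsible-vendor training 217 days ago vs limit 270 → met
11. security system test 38 days ago vs limit 30 → not met
12. liquor license absent → not met
Not met: 5 of 12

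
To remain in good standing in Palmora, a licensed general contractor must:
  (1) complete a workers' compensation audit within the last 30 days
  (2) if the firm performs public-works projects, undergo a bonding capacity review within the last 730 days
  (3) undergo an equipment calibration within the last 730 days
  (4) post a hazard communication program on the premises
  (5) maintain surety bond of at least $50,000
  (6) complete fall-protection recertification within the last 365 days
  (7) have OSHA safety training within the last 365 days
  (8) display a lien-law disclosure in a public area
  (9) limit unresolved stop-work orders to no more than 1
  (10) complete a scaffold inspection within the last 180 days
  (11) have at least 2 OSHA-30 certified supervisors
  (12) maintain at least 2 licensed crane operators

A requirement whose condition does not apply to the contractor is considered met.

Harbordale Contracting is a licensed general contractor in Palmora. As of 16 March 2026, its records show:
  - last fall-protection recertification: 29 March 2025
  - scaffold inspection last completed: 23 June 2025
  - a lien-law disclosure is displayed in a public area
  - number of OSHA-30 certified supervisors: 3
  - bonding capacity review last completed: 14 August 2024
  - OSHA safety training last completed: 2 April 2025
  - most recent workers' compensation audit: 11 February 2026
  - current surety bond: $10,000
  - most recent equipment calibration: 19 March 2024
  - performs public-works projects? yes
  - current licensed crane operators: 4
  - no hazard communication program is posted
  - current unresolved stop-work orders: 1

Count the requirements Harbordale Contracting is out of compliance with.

1. workers' compensation audit 33 days ago vs limit 30 → not met
2. condition 'performs public-works projects' holds; bonding capacity review 579 days ago vs limit 730 → met
3. equipment calibration 727 days ago vs limit 730 → met
4. hazard communication program absent → not met
5. surety bond $10,000 < $50,000 → not met
6. fall-protection recertification 352 days ago vs limit 365 → met
7. OSHA safety training 348 days ago vs limit 365 → met
8. lien-law disclosure present → met
9. unresolved stop-work orders 1 ≤ 1 → met
10. scaffold inspection 266 days ago vs limit 180 → not met
11. OSHA-30 certified supervisors 3 ≥ 2 → met
12. licensed crane operators 4 ≥ 2 → met
Not met: 4 of 12

4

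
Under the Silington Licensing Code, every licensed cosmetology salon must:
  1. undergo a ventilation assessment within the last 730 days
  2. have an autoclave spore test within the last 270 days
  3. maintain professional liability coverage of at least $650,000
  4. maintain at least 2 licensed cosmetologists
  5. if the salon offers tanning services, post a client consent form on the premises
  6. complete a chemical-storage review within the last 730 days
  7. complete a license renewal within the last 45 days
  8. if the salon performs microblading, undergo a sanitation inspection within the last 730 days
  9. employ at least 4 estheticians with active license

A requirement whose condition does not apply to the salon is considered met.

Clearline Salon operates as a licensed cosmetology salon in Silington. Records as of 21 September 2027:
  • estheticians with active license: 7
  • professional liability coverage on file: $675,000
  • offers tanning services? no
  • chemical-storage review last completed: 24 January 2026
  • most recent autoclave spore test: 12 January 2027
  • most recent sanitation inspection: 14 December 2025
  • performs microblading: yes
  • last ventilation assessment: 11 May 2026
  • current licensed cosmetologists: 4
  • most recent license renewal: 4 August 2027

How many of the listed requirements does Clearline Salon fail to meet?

1

1. ventilation assessment 498 days ago vs limit 730 → met
2. autoclave spore test 252 days ago vs limit 270 → met
3. professional liability coverage $675,000 ≥ $650,000 → met
4. licensed cosmetologists 4 ≥ 2 → met
5. condition 'offers tanning services' does not hold → requirement n/a → met
6. chemical-storage review 605 days ago vs limit 730 → met
7. license renewal 48 days ago vs limit 45 → not met
8. condition 'performs microblading' holds; sanitation inspection 646 days ago vs limit 730 → met
9. estheticians with active license 7 ≥ 4 → met
Not met: 1 of 9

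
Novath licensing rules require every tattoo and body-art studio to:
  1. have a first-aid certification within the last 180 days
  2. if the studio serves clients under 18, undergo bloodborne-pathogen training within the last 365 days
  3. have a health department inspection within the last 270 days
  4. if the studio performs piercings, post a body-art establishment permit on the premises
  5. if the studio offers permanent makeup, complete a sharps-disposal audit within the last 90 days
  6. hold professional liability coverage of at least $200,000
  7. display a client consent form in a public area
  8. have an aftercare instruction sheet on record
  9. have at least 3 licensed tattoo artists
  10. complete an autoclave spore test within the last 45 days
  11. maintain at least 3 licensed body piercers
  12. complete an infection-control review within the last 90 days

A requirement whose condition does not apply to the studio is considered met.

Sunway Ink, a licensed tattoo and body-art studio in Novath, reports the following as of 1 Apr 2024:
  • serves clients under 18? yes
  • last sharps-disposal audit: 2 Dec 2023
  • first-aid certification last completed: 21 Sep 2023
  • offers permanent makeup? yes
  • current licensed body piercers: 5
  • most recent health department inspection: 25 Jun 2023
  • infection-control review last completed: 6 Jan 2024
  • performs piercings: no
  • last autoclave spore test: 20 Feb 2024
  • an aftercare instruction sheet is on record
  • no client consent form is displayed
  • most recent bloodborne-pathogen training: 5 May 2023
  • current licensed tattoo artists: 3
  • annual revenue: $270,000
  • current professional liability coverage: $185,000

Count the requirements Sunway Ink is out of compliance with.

5

1. first-aid certification 193 days ago vs limit 180 → not met
2. condition 'serves clients under 18' holds; bloodborne-pathogen training 332 days ago vs limit 365 → met
3. health department inspection 281 days ago vs limit 270 → not met
4. condition 'performs piercings' does not hold → requirement n/a → met
5. condition 'offers permanent makeup' holds; sharps-disposal audit 121 days ago vs limit 90 → not met
6. professional liability coverage $185,000 < $200,000 → not met
7. client consent form absent → not met
8. aftercare instruction sheet present → met
9. licensed tattoo artists 3 ≥ 3 → met
10. autoclave spore test 41 days ago vs limit 45 → met
11. licensed body piercers 5 ≥ 3 → met
12. infection-control review 86 days ago vs limit 90 → met
Not met: 5 of 12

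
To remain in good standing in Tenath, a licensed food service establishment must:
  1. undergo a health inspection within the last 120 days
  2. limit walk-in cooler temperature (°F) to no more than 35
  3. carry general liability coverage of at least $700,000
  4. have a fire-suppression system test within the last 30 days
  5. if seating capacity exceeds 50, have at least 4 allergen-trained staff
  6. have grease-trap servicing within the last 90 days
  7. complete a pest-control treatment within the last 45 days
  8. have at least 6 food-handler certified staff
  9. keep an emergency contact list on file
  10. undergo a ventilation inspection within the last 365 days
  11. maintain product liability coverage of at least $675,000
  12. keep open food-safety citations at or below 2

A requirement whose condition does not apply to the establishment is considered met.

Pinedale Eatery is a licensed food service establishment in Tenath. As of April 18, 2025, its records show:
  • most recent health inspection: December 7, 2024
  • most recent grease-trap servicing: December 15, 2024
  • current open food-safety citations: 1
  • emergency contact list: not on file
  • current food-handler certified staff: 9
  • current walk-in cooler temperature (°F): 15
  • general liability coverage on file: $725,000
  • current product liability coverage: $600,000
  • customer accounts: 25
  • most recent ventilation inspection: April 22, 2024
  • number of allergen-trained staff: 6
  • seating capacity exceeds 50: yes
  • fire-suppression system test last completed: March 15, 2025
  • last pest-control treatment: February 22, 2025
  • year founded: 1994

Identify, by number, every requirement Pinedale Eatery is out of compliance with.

1, 4, 6, 7, 9, 11

1. health inspection 132 days ago vs limit 120 → not met
2. walk-in cooler temperature (°F) 15 ≤ 35 → met
3. general liability coverage $725,000 ≥ $700,000 → met
4. fire-suppression system test 34 days ago vs limit 30 → not met
5. condition 'seating capacity exceeds 50' holds; allergen-trained staff 6 ≥ 4 → met
6. grease-trap servicing 124 days ago vs limit 90 → not met
7. pest-control treatment 55 days ago vs limit 45 → not met
8. food-handler certified staff 9 ≥ 6 → met
9. emergency contact list absent → not met
10. ventilation inspection 361 days ago vs limit 365 → met
11. product liability coverage $600,000 < $675,000 → not met
12. open food-safety citations 1 ≤ 2 → met
Not met: 1, 4, 6, 7, 9, 11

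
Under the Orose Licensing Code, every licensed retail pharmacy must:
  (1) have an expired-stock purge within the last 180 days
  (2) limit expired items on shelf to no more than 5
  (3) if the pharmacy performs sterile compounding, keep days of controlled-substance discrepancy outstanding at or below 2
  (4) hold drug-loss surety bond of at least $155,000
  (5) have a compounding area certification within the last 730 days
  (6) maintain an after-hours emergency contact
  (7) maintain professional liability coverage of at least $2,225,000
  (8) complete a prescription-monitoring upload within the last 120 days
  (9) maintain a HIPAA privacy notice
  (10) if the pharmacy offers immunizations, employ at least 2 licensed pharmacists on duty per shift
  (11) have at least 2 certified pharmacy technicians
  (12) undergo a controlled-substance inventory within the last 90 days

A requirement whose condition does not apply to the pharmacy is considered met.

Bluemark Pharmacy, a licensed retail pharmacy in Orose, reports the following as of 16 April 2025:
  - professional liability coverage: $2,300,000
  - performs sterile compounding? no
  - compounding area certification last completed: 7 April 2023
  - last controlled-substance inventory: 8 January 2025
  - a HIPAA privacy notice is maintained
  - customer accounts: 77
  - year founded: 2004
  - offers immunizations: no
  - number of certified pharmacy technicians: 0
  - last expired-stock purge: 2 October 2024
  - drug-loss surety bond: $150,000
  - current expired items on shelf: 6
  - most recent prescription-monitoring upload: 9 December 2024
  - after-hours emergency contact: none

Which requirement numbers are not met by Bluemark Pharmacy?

1. expired-stock purge 196 days ago vs limit 180 → not met
2. expired items on shelf 6 > 5 → not met
3. condition 'performs sterile compounding' does not hold → requirement n/a → met
4. drug-loss surety bond $150,000 < $155,000 → not met
5. compounding area certification 740 days ago vs limit 730 → not met
6. after-hours emergency contact absent → not met
7. professional liability coverage $2,300,000 ≥ $2,225,000 → met
8. prescription-monitoring upload 128 days ago vs limit 120 → not met
9. HIPAA privacy notice present → met
10. condition 'offers immunizations' does not hold → requirement n/a → met
11. certified pharmacy technicians 0 < 2 → not met
12. controlled-substance inventory 98 days ago vs limit 90 → not met
Not met: 1, 2, 4, 5, 6, 8, 11, 12

1, 2, 4, 5, 6, 8, 11, 12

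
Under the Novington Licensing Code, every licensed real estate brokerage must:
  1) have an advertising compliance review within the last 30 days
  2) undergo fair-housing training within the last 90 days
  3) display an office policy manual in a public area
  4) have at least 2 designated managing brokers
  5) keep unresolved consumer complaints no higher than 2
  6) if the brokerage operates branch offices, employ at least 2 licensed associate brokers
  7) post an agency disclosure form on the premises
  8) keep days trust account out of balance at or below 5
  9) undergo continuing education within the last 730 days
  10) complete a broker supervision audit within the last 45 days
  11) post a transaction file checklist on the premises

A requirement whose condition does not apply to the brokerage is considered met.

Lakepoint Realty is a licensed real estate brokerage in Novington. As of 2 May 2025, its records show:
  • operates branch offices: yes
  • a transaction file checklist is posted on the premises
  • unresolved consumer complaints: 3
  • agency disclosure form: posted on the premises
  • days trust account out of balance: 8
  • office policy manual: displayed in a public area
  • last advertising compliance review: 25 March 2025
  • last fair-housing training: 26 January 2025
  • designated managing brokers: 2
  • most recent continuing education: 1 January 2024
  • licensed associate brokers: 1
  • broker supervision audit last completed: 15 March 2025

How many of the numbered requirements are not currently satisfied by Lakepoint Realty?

6

1. advertising compliance review 38 days ago vs limit 30 → not met
2. fair-housing training 96 days ago vs limit 90 → not met
3. office policy manual present → met
4. designated managing brokers 2 ≥ 2 → met
5. unresolved consumer complaints 3 > 2 → not met
6. condition 'operates branch offices' holds; licensed associate brokers 1 < 2 → not met
7. agency disclosure form present → met
8. days trust account out of balance 8 > 5 → not met
9. continuing education 487 days ago vs limit 730 → met
10. broker supervision audit 48 days ago vs limit 45 → not met
11. transaction file checklist present → met
Not met: 6 of 11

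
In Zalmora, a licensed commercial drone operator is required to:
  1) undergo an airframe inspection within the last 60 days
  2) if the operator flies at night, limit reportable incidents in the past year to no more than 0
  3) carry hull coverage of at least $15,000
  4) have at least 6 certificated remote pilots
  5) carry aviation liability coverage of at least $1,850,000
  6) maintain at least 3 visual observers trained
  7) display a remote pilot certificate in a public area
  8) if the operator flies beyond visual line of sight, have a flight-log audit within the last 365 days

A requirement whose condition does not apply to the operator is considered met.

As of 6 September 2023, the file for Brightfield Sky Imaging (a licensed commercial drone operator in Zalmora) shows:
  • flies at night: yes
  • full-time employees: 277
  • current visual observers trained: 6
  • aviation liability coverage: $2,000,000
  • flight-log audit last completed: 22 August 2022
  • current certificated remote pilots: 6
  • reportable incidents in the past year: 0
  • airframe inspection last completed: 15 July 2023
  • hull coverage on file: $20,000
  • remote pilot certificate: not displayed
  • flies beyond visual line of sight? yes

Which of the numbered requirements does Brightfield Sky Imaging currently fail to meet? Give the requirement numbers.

7, 8

1. airframe inspection 53 days ago vs limit 60 → met
2. condition 'flies at night' holds; reportable incidents in the past year 0 ≤ 0 → met
3. hull coverage $20,000 ≥ $15,000 → met
4. certificated remote pilots 6 ≥ 6 → met
5. aviation liability coverage $2,000,000 ≥ $1,850,000 → met
6. visual observers trained 6 ≥ 3 → met
7. remote pilot certificate absent → not met
8. condition 'flies beyond visual line of sight' holds; flight-log audit 380 days ago vs limit 365 → not met
Not met: 7, 8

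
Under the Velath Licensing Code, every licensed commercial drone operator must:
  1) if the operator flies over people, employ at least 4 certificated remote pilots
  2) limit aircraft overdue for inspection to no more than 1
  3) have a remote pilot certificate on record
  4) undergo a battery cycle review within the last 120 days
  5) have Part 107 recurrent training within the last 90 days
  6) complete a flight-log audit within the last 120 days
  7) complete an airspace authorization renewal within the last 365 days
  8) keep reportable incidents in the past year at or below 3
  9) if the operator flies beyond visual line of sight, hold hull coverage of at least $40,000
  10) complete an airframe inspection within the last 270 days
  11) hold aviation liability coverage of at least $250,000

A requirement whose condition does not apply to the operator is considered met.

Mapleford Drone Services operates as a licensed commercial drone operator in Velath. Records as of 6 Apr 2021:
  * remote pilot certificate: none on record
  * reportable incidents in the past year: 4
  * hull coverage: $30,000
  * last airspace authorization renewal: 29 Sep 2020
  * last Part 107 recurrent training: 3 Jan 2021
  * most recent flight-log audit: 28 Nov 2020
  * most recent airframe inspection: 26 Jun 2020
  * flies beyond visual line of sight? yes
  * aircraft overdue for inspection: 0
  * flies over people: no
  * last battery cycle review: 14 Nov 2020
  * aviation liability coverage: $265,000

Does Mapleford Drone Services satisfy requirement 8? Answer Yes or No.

8. reportable incidents in the past year 4 > 3 → not met

No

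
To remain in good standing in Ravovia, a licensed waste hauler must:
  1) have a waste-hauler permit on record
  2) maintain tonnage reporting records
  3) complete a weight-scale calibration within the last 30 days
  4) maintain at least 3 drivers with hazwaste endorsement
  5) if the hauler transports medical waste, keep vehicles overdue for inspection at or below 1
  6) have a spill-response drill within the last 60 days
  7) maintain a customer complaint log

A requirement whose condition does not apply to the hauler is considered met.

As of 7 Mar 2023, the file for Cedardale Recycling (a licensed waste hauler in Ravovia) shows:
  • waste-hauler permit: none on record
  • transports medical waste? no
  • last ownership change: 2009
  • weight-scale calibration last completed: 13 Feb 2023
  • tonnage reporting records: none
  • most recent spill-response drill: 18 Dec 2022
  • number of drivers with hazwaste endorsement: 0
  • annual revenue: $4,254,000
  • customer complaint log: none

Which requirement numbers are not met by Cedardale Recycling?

1. waste-hauler permit absent → not met
2. tonnage reporting records absent → not met
3. weight-scale calibration 22 days ago vs limit 30 → met
4. drivers with hazwaste endorsement 0 < 3 → not met
5. condition 'transports medical waste' does not hold → requirement n/a → met
6. spill-response drill 79 days ago vs limit 60 → not met
7. customer complaint log absent → not met
Not met: 1, 2, 4, 6, 7

1, 2, 4, 6, 7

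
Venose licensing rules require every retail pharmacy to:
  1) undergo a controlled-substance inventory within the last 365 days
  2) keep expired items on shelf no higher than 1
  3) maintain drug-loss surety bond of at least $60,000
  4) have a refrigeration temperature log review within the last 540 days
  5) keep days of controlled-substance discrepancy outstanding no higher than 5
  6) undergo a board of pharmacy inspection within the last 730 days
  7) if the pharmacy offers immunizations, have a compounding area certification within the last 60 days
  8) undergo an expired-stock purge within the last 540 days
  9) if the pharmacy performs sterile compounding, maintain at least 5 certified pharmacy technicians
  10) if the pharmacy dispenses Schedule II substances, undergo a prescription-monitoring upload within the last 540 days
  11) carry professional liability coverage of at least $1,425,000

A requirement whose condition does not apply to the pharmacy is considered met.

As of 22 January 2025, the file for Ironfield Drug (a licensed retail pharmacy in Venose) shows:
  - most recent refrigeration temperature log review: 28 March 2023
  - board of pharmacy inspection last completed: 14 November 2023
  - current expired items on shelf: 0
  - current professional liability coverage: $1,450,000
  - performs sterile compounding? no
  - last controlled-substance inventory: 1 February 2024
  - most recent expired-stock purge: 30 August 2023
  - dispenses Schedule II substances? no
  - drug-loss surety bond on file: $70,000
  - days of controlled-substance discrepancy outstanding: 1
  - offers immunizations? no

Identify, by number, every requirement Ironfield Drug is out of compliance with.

1. controlled-substance inventory 356 days ago vs limit 365 → met
2. expired items on shelf 0 ≤ 1 → met
3. drug-loss surety bond $70,000 ≥ $60,000 → met
4. refrigeration temperature log review 666 days ago vs limit 540 → not met
5. days of controlled-substance discrepancy outstanding 1 ≤ 5 → met
6. board of pharmacy inspection 435 days ago vs limit 730 → met
7. condition 'offers immunizations' does not hold → requirement n/a → met
8. expired-stock purge 511 days ago vs limit 540 → met
9. condition 'performs sterile compounding' does not hold → requirement n/a → met
10. condition 'dispenses Schedule II substances' does not hold → requirement n/a → met
11. professional liability coverage $1,450,000 ≥ $1,425,000 → met
Not met: 4

4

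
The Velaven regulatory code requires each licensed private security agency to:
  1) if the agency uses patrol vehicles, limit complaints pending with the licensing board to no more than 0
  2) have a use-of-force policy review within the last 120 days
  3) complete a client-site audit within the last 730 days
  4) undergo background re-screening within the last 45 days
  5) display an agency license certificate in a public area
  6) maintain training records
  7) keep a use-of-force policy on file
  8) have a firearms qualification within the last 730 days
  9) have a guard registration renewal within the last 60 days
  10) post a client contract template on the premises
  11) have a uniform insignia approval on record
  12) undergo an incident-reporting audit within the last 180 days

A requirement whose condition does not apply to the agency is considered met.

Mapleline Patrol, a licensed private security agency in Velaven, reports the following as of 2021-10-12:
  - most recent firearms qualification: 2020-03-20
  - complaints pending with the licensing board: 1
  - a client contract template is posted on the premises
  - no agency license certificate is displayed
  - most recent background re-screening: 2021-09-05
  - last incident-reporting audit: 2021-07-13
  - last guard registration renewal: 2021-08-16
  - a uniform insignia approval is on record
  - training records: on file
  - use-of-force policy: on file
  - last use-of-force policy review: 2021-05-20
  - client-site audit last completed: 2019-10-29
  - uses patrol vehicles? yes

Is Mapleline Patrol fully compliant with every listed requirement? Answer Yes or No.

1. condition 'uses patrol vehicles' holds; complaints pending with the licensing board 1 > 0 → not met
2. use-of-force policy review 145 days ago vs limit 120 → not met
3. client-site audit 714 days ago vs limit 730 → met
4. background re-screening 37 days ago vs limit 45 → met
5. agency license certificate absent → not met
6. training records present → met
7. use-of-force policy present → met
8. firearms qualification 571 days ago vs limit 730 → met
9. guard registration renewal 57 days ago vs limit 60 → met
10. client contract template present → met
11. uniform insignia approval present → met
12. incident-reporting audit 91 days ago vs limit 180 → met
Not met: 1, 2, 5

No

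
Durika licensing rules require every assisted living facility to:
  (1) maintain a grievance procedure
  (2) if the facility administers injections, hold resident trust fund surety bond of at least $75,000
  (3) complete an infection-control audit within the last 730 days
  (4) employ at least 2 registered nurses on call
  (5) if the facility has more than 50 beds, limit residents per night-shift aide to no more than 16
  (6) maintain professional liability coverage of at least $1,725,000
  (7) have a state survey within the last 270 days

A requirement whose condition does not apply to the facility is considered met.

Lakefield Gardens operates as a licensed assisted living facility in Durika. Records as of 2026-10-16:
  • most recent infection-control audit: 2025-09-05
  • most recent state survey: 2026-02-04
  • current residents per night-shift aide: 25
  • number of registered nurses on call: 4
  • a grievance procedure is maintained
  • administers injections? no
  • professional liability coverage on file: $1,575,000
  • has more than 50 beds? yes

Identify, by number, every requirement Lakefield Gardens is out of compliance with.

5, 6

1. grievance procedure present → met
2. condition 'administers injections' does not hold → requirement n/a → met
3. infection-control audit 406 days ago vs limit 730 → met
4. registered nurses on call 4 ≥ 2 → met
5. condition 'has more than 50 beds' holds; residents per night-shift aide 25 > 16 → not met
6. professional liability coverage $1,575,000 < $1,725,000 → not met
7. state survey 254 days ago vs limit 270 → met
Not met: 5, 6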